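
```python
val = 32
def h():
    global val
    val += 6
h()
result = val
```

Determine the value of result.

Step 1: val = 32 globally.
Step 2: h() modifies global val: val += 6 = 38.
Step 3: result = 38

The answer is 38.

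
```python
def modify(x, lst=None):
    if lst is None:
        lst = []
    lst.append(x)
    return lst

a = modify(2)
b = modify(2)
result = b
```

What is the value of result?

Step 1: None default with guard creates a NEW list each call.
Step 2: a = [2] (fresh list). b = [2] (another fresh list).
Step 3: result = [2] (this is the fix for mutable default)

The answer is [2].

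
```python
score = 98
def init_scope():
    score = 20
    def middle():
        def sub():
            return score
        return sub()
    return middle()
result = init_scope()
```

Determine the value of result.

Step 1: init_scope() defines score = 20. middle() and sub() have no local score.
Step 2: sub() checks local (none), enclosing middle() (none), enclosing init_scope() and finds score = 20.
Step 3: result = 20

The answer is 20.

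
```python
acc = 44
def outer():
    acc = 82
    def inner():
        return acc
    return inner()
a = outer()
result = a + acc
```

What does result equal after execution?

Step 1: outer() has local acc = 82. inner() reads from enclosing.
Step 2: outer() returns 82. Global acc = 44 unchanged.
Step 3: result = 82 + 44 = 126

The answer is 126.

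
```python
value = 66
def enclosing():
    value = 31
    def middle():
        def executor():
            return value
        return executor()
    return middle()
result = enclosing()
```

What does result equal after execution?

Step 1: enclosing() defines value = 31. middle() and executor() have no local value.
Step 2: executor() checks local (none), enclosing middle() (none), enclosing enclosing() and finds value = 31.
Step 3: result = 31

The answer is 31.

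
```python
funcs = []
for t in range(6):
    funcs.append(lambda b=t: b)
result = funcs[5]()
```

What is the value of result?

Step 1: Default argument b=t captures t's value at each iteration.
Step 2: funcs[5] captured b = 5 when t was 5.
Step 3: result = 5

The answer is 5.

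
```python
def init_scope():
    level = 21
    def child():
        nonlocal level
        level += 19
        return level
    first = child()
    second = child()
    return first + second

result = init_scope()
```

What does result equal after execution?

Step 1: level starts at 21.
Step 2: First call: level = 21 + 19 = 40, returns 40.
Step 3: Second call: level = 40 + 19 = 59, returns 59.
Step 4: result = 40 + 59 = 99

The answer is 99.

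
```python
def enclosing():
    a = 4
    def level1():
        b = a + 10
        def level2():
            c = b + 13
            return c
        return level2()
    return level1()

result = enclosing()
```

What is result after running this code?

Step 1: a = 4. b = a + 10 = 14.
Step 2: c = b + 13 = 14 + 13 = 27.
Step 3: result = 27

The answer is 27.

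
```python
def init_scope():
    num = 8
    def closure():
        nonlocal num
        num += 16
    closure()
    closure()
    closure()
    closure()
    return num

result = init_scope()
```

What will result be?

Step 1: num starts at 8.
Step 2: closure() is called 4 times, each adding 16.
Step 3: num = 8 + 16 * 4 = 72

The answer is 72.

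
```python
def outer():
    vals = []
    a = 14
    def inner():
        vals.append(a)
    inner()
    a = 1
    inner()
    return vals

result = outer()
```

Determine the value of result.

Step 1: a = 14. inner() appends current a to vals.
Step 2: First inner(): appends 14. Then a = 1.
Step 3: Second inner(): appends 1 (closure sees updated a). result = [14, 1]

The answer is [14, 1].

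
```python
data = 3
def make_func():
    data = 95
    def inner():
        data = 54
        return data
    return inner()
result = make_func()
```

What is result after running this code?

Step 1: Three scopes define data: global (3), make_func (95), inner (54).
Step 2: inner() has its own local data = 54, which shadows both enclosing and global.
Step 3: result = 54 (local wins in LEGB)

The answer is 54.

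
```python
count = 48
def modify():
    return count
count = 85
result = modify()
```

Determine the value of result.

Step 1: count is first set to 48, then reassigned to 85.
Step 2: modify() is called after the reassignment, so it looks up the current global count = 85.
Step 3: result = 85

The answer is 85.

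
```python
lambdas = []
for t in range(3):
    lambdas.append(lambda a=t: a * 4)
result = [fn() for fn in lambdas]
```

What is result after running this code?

Step 1: Default arg a=t captures t at each iteration.
Step 2: lambdas[k] has a defaulting to k, returns k * 4.
Step 3: result = [0, 4, 8]

The answer is [0, 4, 8].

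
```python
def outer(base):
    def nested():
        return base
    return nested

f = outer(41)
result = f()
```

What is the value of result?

Step 1: outer(41) creates closure capturing base = 41.
Step 2: f() returns the captured base = 41.
Step 3: result = 41

The answer is 41.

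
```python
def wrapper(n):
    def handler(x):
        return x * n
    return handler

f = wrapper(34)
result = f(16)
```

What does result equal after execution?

Step 1: wrapper(34) creates a closure capturing n = 34.
Step 2: f(16) computes 16 * 34 = 544.
Step 3: result = 544

The answer is 544.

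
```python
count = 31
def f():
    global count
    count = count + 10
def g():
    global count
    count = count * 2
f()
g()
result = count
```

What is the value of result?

Step 1: count = 31.
Step 2: f() adds 10: count = 31 + 10 = 41.
Step 3: g() doubles: count = 41 * 2 = 82.
Step 4: result = 82

The answer is 82.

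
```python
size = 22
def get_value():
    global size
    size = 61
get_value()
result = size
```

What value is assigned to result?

Step 1: size = 22 globally.
Step 2: get_value() declares global size and sets it to 61.
Step 3: After get_value(), global size = 61. result = 61

The answer is 61.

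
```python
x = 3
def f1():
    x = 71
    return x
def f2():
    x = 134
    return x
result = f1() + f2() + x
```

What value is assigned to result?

Step 1: Each function shadows global x with its own local.
Step 2: f1() returns 71, f2() returns 134.
Step 3: Global x = 3 is unchanged. result = 71 + 134 + 3 = 208

The answer is 208.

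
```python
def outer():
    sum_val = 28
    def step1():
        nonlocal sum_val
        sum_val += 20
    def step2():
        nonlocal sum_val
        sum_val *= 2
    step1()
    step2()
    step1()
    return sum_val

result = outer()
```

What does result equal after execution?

Step 1: sum_val = 28.
Step 2: step1(): sum_val = 28 + 20 = 48.
Step 3: step2(): sum_val = 48 * 2 = 96.
Step 4: step1(): sum_val = 96 + 20 = 116. result = 116

The answer is 116.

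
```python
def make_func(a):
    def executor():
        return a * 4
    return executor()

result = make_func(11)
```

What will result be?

Step 1: make_func(11) binds parameter a = 11.
Step 2: executor() accesses a = 11 from enclosing scope.
Step 3: result = 11 * 4 = 44

The answer is 44.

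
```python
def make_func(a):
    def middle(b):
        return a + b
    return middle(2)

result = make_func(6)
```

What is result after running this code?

Step 1: make_func(6) passes a = 6.
Step 2: middle(2) has b = 2, reads a = 6 from enclosing.
Step 3: result = 6 + 2 = 8

The answer is 8.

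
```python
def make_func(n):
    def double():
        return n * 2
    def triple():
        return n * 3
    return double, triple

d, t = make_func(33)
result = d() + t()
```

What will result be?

Step 1: Both closures capture the same n = 33.
Step 2: d() = 33 * 2 = 66, t() = 33 * 3 = 99.
Step 3: result = 66 + 99 = 165

The answer is 165.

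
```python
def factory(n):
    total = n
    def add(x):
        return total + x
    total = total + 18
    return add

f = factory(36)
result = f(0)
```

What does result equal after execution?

Step 1: factory(36) sets total = 36, then total = 36 + 18 = 54.
Step 2: Closures capture by reference, so add sees total = 54.
Step 3: f(0) returns 54 + 0 = 54

The answer is 54.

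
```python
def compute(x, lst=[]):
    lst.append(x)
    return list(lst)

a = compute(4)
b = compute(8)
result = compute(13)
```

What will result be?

Step 1: Default list is shared. list() creates copies for return values.
Step 2: Internal list grows: [4] -> [4, 8] -> [4, 8, 13].
Step 3: result = [4, 8, 13]

The answer is [4, 8, 13].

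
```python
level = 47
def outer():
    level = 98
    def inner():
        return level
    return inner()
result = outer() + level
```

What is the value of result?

Step 1: Global level = 47. outer() shadows with level = 98.
Step 2: inner() returns enclosing level = 98. outer() = 98.
Step 3: result = 98 + global level (47) = 145

The answer is 145.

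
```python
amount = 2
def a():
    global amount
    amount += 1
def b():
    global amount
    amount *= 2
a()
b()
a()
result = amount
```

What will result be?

Step 1: amount = 2.
Step 2: a(): amount = 2 + 1 = 3.
Step 3: b(): amount = 3 * 2 = 6.
Step 4: a(): amount = 6 + 1 = 7

The answer is 7.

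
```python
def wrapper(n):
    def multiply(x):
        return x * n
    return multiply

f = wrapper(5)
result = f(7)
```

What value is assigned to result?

Step 1: wrapper(5) returns multiply closure with n = 5.
Step 2: f(7) computes 7 * 5 = 35.
Step 3: result = 35

The answer is 35.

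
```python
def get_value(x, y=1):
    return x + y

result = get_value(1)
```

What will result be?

Step 1: get_value(1) uses default y = 1.
Step 2: Returns 1 + 1 = 2.
Step 3: result = 2

The answer is 2.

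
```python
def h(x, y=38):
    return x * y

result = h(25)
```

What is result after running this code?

Step 1: h(25) uses default y = 38.
Step 2: Returns 25 * 38 = 950.
Step 3: result = 950

The answer is 950.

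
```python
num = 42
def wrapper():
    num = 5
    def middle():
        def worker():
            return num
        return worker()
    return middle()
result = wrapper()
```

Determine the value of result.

Step 1: wrapper() defines num = 5. middle() and worker() have no local num.
Step 2: worker() checks local (none), enclosing middle() (none), enclosing wrapper() and finds num = 5.
Step 3: result = 5

The answer is 5.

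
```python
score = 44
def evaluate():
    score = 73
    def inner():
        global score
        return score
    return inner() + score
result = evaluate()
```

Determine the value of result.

Step 1: Global score = 44. evaluate() shadows with local score = 73.
Step 2: inner() uses global keyword, so inner() returns global score = 44.
Step 3: evaluate() returns 44 + 73 = 117

The answer is 117.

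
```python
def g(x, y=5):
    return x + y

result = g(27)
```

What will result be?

Step 1: g(27) uses default y = 5.
Step 2: Returns 27 + 5 = 32.
Step 3: result = 32

The answer is 32.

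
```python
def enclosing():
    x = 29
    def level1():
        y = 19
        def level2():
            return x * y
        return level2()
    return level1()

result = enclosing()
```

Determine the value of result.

Step 1: x = 29 in enclosing. y = 19 in level1.
Step 2: level2() reads x = 29 and y = 19 from enclosing scopes.
Step 3: result = 29 * 19 = 551

The answer is 551.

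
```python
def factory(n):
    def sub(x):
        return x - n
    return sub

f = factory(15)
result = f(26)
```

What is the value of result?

Step 1: factory(15) creates a closure capturing n = 15.
Step 2: f(26) computes 26 - 15 = 11.
Step 3: result = 11

The answer is 11.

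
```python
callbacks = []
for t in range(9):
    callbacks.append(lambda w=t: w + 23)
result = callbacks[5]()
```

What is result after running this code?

Step 1: Default argument w=t captures t's value at definition time.
Step 2: callbacks[5] was defined when t = 5, so w defaults to 5.
Step 3: result = 5 + 23 = 28 (default arg fixes the late binding issue)

The answer is 28.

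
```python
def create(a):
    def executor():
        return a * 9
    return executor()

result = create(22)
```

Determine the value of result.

Step 1: create(22) binds parameter a = 22.
Step 2: executor() accesses a = 22 from enclosing scope.
Step 3: result = 22 * 9 = 198

The answer is 198.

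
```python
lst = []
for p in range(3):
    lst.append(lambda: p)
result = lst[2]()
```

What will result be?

Step 1: The loop creates 3 lambdas, all referencing the same variable p.
Step 2: After the loop, p = 2 (final value).
Step 3: lst[2]() looks up p at call time and finds 2. This is the late binding gotcha. result = 2

The answer is 2.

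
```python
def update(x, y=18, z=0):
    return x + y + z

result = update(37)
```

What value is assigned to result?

Step 1: update(37) uses defaults y = 18, z = 0.
Step 2: Returns 37 + 18 + 0 = 55.
Step 3: result = 55

The answer is 55.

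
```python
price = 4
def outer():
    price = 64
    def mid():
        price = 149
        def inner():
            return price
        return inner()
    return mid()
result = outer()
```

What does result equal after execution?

Step 1: Three levels of shadowing: global 4, outer 64, mid 149.
Step 2: inner() finds price = 149 in enclosing mid() scope.
Step 3: result = 149

The answer is 149.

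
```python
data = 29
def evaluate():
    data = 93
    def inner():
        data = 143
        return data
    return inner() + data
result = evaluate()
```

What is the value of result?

Step 1: evaluate() has local data = 93. inner() has local data = 143.
Step 2: inner() returns its local data = 143.
Step 3: evaluate() returns 143 + its own data (93) = 236

The answer is 236.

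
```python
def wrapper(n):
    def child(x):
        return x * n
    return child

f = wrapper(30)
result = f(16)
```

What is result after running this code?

Step 1: wrapper(30) creates a closure capturing n = 30.
Step 2: f(16) computes 16 * 30 = 480.
Step 3: result = 480

The answer is 480.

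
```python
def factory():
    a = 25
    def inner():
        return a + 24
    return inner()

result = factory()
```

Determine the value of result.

Step 1: factory() defines a = 25.
Step 2: inner() reads a = 25 from enclosing scope, returns 25 + 24 = 49.
Step 3: result = 49

The answer is 49.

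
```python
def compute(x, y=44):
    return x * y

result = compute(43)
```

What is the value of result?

Step 1: compute(43) uses default y = 44.
Step 2: Returns 43 * 44 = 1892.
Step 3: result = 1892

The answer is 1892.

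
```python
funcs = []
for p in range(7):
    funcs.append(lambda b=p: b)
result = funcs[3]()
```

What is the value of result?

Step 1: Default argument b=p captures p's value at each iteration.
Step 2: funcs[3] captured b = 3 when p was 3.
Step 3: result = 3

The answer is 3.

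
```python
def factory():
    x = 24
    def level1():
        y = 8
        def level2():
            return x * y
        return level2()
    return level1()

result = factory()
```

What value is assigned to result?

Step 1: x = 24 in factory. y = 8 in level1.
Step 2: level2() reads x = 24 and y = 8 from enclosing scopes.
Step 3: result = 24 * 8 = 192

The answer is 192.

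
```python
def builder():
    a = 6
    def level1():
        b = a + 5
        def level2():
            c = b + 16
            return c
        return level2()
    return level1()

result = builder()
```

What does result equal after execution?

Step 1: a = 6. b = a + 5 = 11.
Step 2: c = b + 16 = 11 + 16 = 27.
Step 3: result = 27

The answer is 27.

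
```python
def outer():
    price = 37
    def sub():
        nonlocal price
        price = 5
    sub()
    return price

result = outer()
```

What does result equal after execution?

Step 1: outer() sets price = 37.
Step 2: sub() uses nonlocal to reassign price = 5.
Step 3: result = 5

The answer is 5.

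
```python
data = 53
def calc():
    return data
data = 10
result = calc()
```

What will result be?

Step 1: data is first set to 53, then reassigned to 10.
Step 2: calc() is called after the reassignment, so it looks up the current global data = 10.
Step 3: result = 10

The answer is 10.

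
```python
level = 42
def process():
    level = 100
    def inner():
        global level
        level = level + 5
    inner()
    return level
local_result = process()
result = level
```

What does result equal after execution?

Step 1: Global level = 42. process() creates local level = 100.
Step 2: inner() declares global level and adds 5: global level = 42 + 5 = 47.
Step 3: process() returns its local level = 100 (unaffected by inner).
Step 4: result = global level = 47

The answer is 47.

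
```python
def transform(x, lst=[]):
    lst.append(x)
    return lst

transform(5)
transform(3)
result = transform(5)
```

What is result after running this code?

Step 1: Mutable default argument gotcha! The list [] is created once.
Step 2: Each call appends to the SAME list: [5], [5, 3], [5, 3, 5].
Step 3: result = [5, 3, 5]

The answer is [5, 3, 5].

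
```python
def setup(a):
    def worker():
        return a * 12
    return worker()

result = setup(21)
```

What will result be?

Step 1: setup(21) binds parameter a = 21.
Step 2: worker() accesses a = 21 from enclosing scope.
Step 3: result = 21 * 12 = 252

The answer is 252.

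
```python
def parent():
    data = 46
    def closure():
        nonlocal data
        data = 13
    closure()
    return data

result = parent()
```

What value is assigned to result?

Step 1: parent() sets data = 46.
Step 2: closure() uses nonlocal to reassign data = 13.
Step 3: result = 13

The answer is 13.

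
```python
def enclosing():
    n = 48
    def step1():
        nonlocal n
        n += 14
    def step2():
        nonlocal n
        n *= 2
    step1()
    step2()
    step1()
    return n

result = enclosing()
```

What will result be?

Step 1: n = 48.
Step 2: step1(): n = 48 + 14 = 62.
Step 3: step2(): n = 62 * 2 = 124.
Step 4: step1(): n = 124 + 14 = 138. result = 138

The answer is 138.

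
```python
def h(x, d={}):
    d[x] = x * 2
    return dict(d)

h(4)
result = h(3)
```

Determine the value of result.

Step 1: Mutable default dict is shared across calls.
Step 2: First call adds 4: 8. Second call adds 3: 6.
Step 3: result = {4: 8, 3: 6}

The answer is {4: 8, 3: 6}.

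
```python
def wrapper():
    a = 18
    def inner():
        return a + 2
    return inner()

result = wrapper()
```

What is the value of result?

Step 1: wrapper() defines a = 18.
Step 2: inner() reads a = 18 from enclosing scope, returns 18 + 2 = 20.
Step 3: result = 20

The answer is 20.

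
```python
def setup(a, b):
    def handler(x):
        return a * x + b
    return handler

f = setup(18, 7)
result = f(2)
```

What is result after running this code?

Step 1: setup(18, 7) captures a = 18, b = 7.
Step 2: f(2) computes 18 * 2 + 7 = 43.
Step 3: result = 43

The answer is 43.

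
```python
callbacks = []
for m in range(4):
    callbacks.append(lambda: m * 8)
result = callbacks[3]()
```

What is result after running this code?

Step 1: All lambdas reference the same variable m (late binding).
Step 2: After the loop, m = 3. Every lambda returns m * 8.
Step 3: callbacks[3]() = 3 * 8 = 24

The answer is 24.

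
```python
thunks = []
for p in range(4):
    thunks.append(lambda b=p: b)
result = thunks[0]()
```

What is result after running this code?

Step 1: Default argument b=p captures p's value at each iteration.
Step 2: thunks[0] captured b = 0 when p was 0.
Step 3: result = 0

The answer is 0.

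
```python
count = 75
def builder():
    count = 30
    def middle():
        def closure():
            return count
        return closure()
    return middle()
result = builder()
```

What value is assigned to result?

Step 1: builder() defines count = 30. middle() and closure() have no local count.
Step 2: closure() checks local (none), enclosing middle() (none), enclosing builder() and finds count = 30.
Step 3: result = 30

The answer is 30.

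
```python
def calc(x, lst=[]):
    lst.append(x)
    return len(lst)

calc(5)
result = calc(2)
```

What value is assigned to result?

Step 1: Mutable default list persists between calls.
Step 2: First call: lst = [5], len = 1. Second call: lst = [5, 2], len = 2.
Step 3: result = 2

The answer is 2.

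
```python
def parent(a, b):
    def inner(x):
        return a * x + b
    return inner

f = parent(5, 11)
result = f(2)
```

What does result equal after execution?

Step 1: parent(5, 11) captures a = 5, b = 11.
Step 2: f(2) computes 5 * 2 + 11 = 21.
Step 3: result = 21

The answer is 21.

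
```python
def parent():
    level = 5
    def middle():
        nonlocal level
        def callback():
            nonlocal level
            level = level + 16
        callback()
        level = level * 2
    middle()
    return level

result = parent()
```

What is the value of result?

Step 1: level = 5.
Step 2: callback() adds 16: level = 5 + 16 = 21.
Step 3: middle() doubles: level = 21 * 2 = 42.
Step 4: result = 42

The answer is 42.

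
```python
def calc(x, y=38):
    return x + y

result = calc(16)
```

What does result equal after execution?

Step 1: calc(16) uses default y = 38.
Step 2: Returns 16 + 38 = 54.
Step 3: result = 54

The answer is 54.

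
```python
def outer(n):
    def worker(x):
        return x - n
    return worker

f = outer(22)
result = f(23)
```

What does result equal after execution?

Step 1: outer(22) creates a closure capturing n = 22.
Step 2: f(23) computes 23 - 22 = 1.
Step 3: result = 1

The answer is 1.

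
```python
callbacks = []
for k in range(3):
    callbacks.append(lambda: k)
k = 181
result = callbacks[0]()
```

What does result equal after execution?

Step 1: Lambdas capture the variable k by reference, not by value.
Step 2: After the loop, k is reassigned to 181.
Step 3: callbacks[0]() looks up the current k = 181. result = 181

The answer is 181.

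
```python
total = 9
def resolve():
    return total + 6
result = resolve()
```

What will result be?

Step 1: total = 9 is defined globally.
Step 2: resolve() looks up total from global scope = 9, then computes 9 + 6 = 15.
Step 3: result = 15

The answer is 15.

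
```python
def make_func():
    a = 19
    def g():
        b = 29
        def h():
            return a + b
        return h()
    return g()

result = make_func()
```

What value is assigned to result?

Step 1: make_func() defines a = 19. g() defines b = 29.
Step 2: h() accesses both from enclosing scopes: a = 19, b = 29.
Step 3: result = 19 + 29 = 48

The answer is 48.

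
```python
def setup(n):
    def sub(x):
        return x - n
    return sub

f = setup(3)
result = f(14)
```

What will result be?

Step 1: setup(3) creates a closure capturing n = 3.
Step 2: f(14) computes 14 - 3 = 11.
Step 3: result = 11

The answer is 11.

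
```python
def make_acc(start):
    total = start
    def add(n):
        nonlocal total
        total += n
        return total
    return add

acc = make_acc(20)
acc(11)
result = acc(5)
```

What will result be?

Step 1: make_acc(20) creates closure with total = 20.
Step 2: First acc(11): total = 20 + 11 = 31.
Step 3: Second acc(5): total = 31 + 5 = 36. result = 36

The answer is 36.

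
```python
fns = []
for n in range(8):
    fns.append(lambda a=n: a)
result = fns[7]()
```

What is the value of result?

Step 1: Default argument a=n captures n's value at each iteration.
Step 2: fns[7] captured a = 7 when n was 7.
Step 3: result = 7

The answer is 7.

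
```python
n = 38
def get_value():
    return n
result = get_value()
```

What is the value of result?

Step 1: n = 38 is defined in the global scope.
Step 2: get_value() looks up n. No local n exists, so Python checks the global scope via LEGB rule and finds n = 38.
Step 3: result = 38

The answer is 38.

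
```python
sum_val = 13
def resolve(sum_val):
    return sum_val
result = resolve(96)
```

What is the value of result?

Step 1: Global sum_val = 13.
Step 2: resolve(96) takes parameter sum_val = 96, which shadows the global.
Step 3: result = 96

The answer is 96.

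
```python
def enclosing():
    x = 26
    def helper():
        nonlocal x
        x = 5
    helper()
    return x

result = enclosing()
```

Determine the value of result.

Step 1: enclosing() sets x = 26.
Step 2: helper() uses nonlocal to reassign x = 5.
Step 3: result = 5

The answer is 5.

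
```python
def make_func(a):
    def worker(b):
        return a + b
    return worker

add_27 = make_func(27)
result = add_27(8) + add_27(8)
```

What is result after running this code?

Step 1: add_27 captures a = 27.
Step 2: add_27(8) = 27 + 8 = 35, called twice.
Step 3: result = 35 + 35 = 70

The answer is 70.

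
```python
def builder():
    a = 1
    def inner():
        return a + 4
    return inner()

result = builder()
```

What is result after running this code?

Step 1: builder() defines a = 1.
Step 2: inner() reads a = 1 from enclosing scope, returns 1 + 4 = 5.
Step 3: result = 5

The answer is 5.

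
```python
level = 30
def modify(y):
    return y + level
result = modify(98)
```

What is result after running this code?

Step 1: level = 30 is defined globally.
Step 2: modify(98) uses parameter y = 98 and looks up level from global scope = 30.
Step 3: result = 98 + 30 = 128

The answer is 128.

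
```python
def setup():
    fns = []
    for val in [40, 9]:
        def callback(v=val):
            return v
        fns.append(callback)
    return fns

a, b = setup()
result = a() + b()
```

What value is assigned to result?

Step 1: Default argument v=val captures val at each iteration.
Step 2: a() returns 40 (captured at first iteration), b() returns 9 (captured at second).
Step 3: result = 40 + 9 = 49

The answer is 49.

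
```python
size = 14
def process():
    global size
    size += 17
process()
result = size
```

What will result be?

Step 1: size = 14 globally.
Step 2: process() modifies global size: size += 17 = 31.
Step 3: result = 31

The answer is 31.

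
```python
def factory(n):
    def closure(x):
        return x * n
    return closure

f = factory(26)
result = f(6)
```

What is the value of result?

Step 1: factory(26) creates a closure capturing n = 26.
Step 2: f(6) computes 6 * 26 = 156.
Step 3: result = 156

The answer is 156.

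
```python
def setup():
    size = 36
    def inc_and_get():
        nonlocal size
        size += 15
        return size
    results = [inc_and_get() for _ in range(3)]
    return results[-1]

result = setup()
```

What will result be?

Step 1: size = 36.
Step 2: Three calls to inc_and_get(), each adding 15.
Step 3: Last value = 36 + 15 * 3 = 81

The answer is 81.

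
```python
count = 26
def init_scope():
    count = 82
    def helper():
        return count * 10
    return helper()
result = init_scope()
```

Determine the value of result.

Step 1: init_scope() shadows global count with count = 82.
Step 2: helper() finds count = 82 in enclosing scope, computes 82 * 10 = 820.
Step 3: result = 820

The answer is 820.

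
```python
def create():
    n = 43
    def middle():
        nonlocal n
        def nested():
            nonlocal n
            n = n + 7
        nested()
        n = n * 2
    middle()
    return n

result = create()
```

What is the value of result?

Step 1: n = 43.
Step 2: nested() adds 7: n = 43 + 7 = 50.
Step 3: middle() doubles: n = 50 * 2 = 100.
Step 4: result = 100

The answer is 100.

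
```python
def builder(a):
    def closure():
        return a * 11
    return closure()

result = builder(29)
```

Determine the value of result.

Step 1: builder(29) binds parameter a = 29.
Step 2: closure() accesses a = 29 from enclosing scope.
Step 3: result = 29 * 11 = 319

The answer is 319.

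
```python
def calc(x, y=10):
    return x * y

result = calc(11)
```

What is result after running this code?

Step 1: calc(11) uses default y = 10.
Step 2: Returns 11 * 10 = 110.
Step 3: result = 110

The answer is 110.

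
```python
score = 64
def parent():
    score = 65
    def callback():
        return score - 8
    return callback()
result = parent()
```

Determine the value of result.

Step 1: parent() shadows global score with score = 65.
Step 2: callback() finds score = 65 in enclosing scope, computes 65 - 8 = 57.
Step 3: result = 57

The answer is 57.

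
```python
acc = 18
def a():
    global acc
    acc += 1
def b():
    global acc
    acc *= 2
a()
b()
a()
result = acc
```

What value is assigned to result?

Step 1: acc = 18.
Step 2: a(): acc = 18 + 1 = 19.
Step 3: b(): acc = 19 * 2 = 38.
Step 4: a(): acc = 38 + 1 = 39

The answer is 39.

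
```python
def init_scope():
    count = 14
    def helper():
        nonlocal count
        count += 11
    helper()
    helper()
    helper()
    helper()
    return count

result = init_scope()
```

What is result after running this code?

Step 1: count starts at 14.
Step 2: helper() is called 4 times, each adding 11.
Step 3: count = 14 + 11 * 4 = 58

The answer is 58.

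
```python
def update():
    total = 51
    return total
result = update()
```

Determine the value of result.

Step 1: update() defines total = 51 in its local scope.
Step 2: return total finds the local variable total = 51.
Step 3: result = 51

The answer is 51.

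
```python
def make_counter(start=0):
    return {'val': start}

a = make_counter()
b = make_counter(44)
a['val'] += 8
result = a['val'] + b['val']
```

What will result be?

Step 1: make_counter() returns a new dict each call (immutable default 0).
Step 2: a = {'val': 0}, b = {'val': 44}.
Step 3: a['val'] += 8 = 8. result = 8 + 44 = 52

The answer is 52.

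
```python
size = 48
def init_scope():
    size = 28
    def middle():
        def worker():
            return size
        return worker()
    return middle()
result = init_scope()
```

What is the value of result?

Step 1: init_scope() defines size = 28. middle() and worker() have no local size.
Step 2: worker() checks local (none), enclosing middle() (none), enclosing init_scope() and finds size = 28.
Step 3: result = 28

The answer is 28.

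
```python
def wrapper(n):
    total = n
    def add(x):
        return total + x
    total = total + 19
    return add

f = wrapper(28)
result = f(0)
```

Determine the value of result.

Step 1: wrapper(28) sets total = 28, then total = 28 + 19 = 47.
Step 2: Closures capture by reference, so add sees total = 47.
Step 3: f(0) returns 47 + 0 = 47

The answer is 47.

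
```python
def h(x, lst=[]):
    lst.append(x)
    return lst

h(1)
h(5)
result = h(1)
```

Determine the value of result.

Step 1: Mutable default argument gotcha! The list [] is created once.
Step 2: Each call appends to the SAME list: [1], [1, 5], [1, 5, 1].
Step 3: result = [1, 5, 1]

The answer is [1, 5, 1].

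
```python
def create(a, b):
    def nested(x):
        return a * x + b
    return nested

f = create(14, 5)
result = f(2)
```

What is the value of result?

Step 1: create(14, 5) captures a = 14, b = 5.
Step 2: f(2) computes 14 * 2 + 5 = 33.
Step 3: result = 33

The answer is 33.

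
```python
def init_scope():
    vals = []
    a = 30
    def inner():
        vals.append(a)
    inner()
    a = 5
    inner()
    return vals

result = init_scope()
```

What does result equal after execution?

Step 1: a = 30. inner() appends current a to vals.
Step 2: First inner(): appends 30. Then a = 5.
Step 3: Second inner(): appends 5 (closure sees updated a). result = [30, 5]

The answer is [30, 5].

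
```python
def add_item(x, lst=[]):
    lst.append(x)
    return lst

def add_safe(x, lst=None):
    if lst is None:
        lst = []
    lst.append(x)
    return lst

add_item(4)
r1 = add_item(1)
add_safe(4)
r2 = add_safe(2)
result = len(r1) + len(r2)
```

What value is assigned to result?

Step 1: add_item shares mutable default: after 2 calls, lst = [4, 1], len = 2.
Step 2: add_safe creates fresh list each time: r2 = [2], len = 1.
Step 3: result = 2 + 1 = 3

The answer is 3.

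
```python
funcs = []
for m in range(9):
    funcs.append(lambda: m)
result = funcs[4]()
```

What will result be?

Step 1: The loop creates 9 lambdas, all referencing the same variable m.
Step 2: After the loop, m = 8 (final value).
Step 3: funcs[4]() looks up m at call time and finds 8. This is the late binding gotcha. result = 8

The answer is 8.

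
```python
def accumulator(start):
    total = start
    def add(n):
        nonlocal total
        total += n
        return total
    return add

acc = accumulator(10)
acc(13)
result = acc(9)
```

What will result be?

Step 1: accumulator(10) creates closure with total = 10.
Step 2: First acc(13): total = 10 + 13 = 23.
Step 3: Second acc(9): total = 23 + 9 = 32. result = 32

The answer is 32.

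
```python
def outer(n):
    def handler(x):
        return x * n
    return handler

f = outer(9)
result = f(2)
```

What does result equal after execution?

Step 1: outer(9) creates a closure capturing n = 9.
Step 2: f(2) computes 2 * 9 = 18.
Step 3: result = 18

The answer is 18.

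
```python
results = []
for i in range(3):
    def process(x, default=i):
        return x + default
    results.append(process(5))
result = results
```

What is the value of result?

Step 1: Default argument default=i is evaluated at function definition time.
Step 2: Each iteration creates process with default = current i value.
Step 3: process(5) returns 5 + default. results = [5, 6, 7]

The answer is [5, 6, 7].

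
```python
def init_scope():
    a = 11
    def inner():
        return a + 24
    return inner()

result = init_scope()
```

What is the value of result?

Step 1: init_scope() defines a = 11.
Step 2: inner() reads a = 11 from enclosing scope, returns 11 + 24 = 35.
Step 3: result = 35

The answer is 35.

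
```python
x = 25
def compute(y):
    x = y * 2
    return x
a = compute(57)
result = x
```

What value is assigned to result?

Step 1: Global x = 25.
Step 2: compute(57) creates local x = 57 * 2 = 114.
Step 3: Global x unchanged because no global keyword. result = 25

The answer is 25.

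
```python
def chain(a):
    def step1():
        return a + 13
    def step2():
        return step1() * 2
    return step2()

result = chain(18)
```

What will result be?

Step 1: chain(18) captures a = 18.
Step 2: step2() calls step1() which returns 18 + 13 = 31.
Step 3: step2() returns 31 * 2 = 62

The answer is 62.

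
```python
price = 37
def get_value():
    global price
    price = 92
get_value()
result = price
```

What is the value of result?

Step 1: price = 37 globally.
Step 2: get_value() declares global price and sets it to 92.
Step 3: After get_value(), global price = 92. result = 92

The answer is 92.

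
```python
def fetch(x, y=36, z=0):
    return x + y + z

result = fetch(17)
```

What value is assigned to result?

Step 1: fetch(17) uses defaults y = 36, z = 0.
Step 2: Returns 17 + 36 + 0 = 53.
Step 3: result = 53

The answer is 53.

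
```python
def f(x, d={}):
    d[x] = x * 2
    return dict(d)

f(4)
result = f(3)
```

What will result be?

Step 1: Mutable default dict is shared across calls.
Step 2: First call adds 4: 8. Second call adds 3: 6.
Step 3: result = {4: 8, 3: 6}

The answer is {4: 8, 3: 6}.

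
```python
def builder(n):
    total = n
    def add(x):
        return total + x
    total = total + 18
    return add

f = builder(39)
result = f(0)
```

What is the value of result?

Step 1: builder(39) sets total = 39, then total = 39 + 18 = 57.
Step 2: Closures capture by reference, so add sees total = 57.
Step 3: f(0) returns 57 + 0 = 57

The answer is 57.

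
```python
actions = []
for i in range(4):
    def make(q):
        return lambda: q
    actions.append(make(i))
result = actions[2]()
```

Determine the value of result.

Step 1: make(i) creates a new scope capturing q = i at call time.
Step 2: actions[2] = make(2), so its lambda captures q = 2.
Step 3: result = 2 (closure factory fixes late binding)

The answer is 2.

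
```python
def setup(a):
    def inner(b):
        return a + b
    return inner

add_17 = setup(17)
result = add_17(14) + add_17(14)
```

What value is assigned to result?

Step 1: add_17 captures a = 17.
Step 2: add_17(14) = 17 + 14 = 31, called twice.
Step 3: result = 31 + 31 = 62

The answer is 62.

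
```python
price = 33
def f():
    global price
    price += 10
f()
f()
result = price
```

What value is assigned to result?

Step 1: price = 33.
Step 2: First f(): price = 33 + 10 = 43.
Step 3: Second f(): price = 43 + 10 = 53. result = 53

The answer is 53.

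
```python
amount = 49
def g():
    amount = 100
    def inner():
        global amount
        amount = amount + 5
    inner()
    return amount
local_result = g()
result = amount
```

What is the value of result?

Step 1: Global amount = 49. g() creates local amount = 100.
Step 2: inner() declares global amount and adds 5: global amount = 49 + 5 = 54.
Step 3: g() returns its local amount = 100 (unaffected by inner).
Step 4: result = global amount = 54

The answer is 54.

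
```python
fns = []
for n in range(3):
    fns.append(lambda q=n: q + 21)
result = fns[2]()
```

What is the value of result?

Step 1: Default argument q=n captures n's value at definition time.
Step 2: fns[2] was defined when n = 2, so q defaults to 2.
Step 3: result = 2 + 21 = 23 (default arg fixes the late binding issue)

The answer is 23.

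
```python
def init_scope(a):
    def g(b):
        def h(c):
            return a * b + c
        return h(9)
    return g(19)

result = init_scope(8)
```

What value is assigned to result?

Step 1: a = 8, b = 19, c = 9.
Step 2: h() computes a * b + c = 8 * 19 + 9 = 161.
Step 3: result = 161

The answer is 161.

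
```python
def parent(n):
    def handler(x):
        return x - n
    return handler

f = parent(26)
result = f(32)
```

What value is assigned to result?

Step 1: parent(26) creates a closure capturing n = 26.
Step 2: f(32) computes 32 - 26 = 6.
Step 3: result = 6

The answer is 6.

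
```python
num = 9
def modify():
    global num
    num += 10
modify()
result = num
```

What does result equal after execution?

Step 1: num = 9 globally.
Step 2: modify() modifies global num: num += 10 = 19.
Step 3: result = 19

The answer is 19.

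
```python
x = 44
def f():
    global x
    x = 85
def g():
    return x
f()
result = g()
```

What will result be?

Step 1: x = 44.
Step 2: f() sets global x = 85.
Step 3: g() reads global x = 85. result = 85

The answer is 85.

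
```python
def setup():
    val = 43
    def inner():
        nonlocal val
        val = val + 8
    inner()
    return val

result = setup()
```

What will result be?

Step 1: setup() sets val = 43.
Step 2: inner() uses nonlocal to modify val in setup's scope: val = 43 + 8 = 51.
Step 3: setup() returns the modified val = 51

The answer is 51.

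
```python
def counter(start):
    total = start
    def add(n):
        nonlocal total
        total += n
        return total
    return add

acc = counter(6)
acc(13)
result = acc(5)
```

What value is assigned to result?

Step 1: counter(6) creates closure with total = 6.
Step 2: First acc(13): total = 6 + 13 = 19.
Step 3: Second acc(5): total = 19 + 5 = 24. result = 24

The answer is 24.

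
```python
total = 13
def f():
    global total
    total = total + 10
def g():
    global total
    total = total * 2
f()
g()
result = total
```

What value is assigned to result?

Step 1: total = 13.
Step 2: f() adds 10: total = 13 + 10 = 23.
Step 3: g() doubles: total = 23 * 2 = 46.
Step 4: result = 46

The answer is 46.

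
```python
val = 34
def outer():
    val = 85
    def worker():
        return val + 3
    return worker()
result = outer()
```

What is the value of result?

Step 1: outer() shadows global val with val = 85.
Step 2: worker() finds val = 85 in enclosing scope, computes 85 + 3 = 88.
Step 3: result = 88

The answer is 88.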